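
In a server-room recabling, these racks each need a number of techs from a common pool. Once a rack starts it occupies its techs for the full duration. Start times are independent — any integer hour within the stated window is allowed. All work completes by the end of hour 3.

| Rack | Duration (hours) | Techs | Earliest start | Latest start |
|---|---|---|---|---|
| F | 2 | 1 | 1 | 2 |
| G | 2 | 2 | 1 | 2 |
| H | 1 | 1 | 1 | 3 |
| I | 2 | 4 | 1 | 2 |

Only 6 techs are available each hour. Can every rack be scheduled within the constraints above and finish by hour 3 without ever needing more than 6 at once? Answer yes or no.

The minimum achievable peak is 7; 6 < 7, so no feasible schedule stays within the cap.

no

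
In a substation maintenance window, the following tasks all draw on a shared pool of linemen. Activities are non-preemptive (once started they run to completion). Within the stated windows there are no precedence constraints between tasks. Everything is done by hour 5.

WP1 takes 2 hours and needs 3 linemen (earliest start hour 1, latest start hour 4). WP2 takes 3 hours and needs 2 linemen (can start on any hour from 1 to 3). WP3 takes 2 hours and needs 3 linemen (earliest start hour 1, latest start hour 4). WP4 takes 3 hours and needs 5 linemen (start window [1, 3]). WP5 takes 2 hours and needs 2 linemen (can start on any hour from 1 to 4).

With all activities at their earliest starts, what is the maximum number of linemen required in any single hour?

Early-start schedule: WP1@1, WP2@1, WP3@1, WP4@1, WP5@1.
Load per hour: hour 1: 15, hour 2: 15, hour 3: 7, hour 4: 0, hour 5: 0.
Peak is 15.

15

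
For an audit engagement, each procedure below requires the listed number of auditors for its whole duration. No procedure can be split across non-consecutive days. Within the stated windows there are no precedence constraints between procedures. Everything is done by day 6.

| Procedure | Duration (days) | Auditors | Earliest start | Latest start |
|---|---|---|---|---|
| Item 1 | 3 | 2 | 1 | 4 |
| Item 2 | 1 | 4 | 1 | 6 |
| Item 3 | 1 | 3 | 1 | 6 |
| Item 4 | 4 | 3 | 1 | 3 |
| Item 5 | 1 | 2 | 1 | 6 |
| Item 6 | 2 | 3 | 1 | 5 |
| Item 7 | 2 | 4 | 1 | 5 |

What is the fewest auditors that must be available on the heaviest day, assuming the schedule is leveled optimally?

Early-start (Item 1@1, Item 2@1, Item 3@1, Item 4@1, Item 5@1, Item 6@1, Item 7@1) gives peak 21: d1:21  d2:12  d3:5  d4:3  d5:0  d6:0.
Shift Item 3→2, Item 4→2, Item 6→3, Item 7→5.
Schedule Item 1@1, Item 2@1, Item 3@2, Item 4@2, Item 5@1, Item 6@3, Item 7@5: d1:8  d2:8  d3:8  d4:6  d5:7  d6:4 — peak 8.

8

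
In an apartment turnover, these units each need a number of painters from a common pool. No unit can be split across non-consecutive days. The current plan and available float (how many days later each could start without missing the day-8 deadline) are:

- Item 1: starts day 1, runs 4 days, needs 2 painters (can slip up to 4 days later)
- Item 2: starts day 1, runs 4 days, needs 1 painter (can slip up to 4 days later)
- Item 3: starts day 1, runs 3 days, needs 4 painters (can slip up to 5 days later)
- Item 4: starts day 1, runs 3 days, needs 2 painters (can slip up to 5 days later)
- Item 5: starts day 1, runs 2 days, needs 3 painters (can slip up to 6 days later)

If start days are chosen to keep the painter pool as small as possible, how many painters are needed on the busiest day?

Early-start (Item 1@1, Item 2@1, Item 3@1, Item 4@1, Item 5@1) gives peak 12: d1:12  d2:12  d3:9  d4:3  d5:0  d6:0  d7:0  d8:0.
Shift Item 2→3, Item 3→6, Item 4→3.
Schedule Item 1@1, Item 2@3, Item 3@6, Item 4@3, Item 5@1: d1:5  d2:5  d3:5  d4:5  d5:3  d6:5  d7:4  d8:4 — peak 5.
Total painter-days = 36 over 8 days ⇒ peak ≥ ⌈36/8⌉ = 5, so 5 is optimal.

5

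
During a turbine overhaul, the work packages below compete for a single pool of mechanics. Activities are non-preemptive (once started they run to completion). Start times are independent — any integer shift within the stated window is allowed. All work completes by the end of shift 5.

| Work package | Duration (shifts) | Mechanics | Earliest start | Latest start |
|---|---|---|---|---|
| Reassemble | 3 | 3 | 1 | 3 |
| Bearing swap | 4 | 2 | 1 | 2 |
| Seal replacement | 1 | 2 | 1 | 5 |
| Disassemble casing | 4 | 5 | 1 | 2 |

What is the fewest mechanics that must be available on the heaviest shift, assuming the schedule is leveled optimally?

Early-start (Reassemble@1, Bearing swap@1, Seal replacement@1, Disassemble casing@1) gives peak 12: s1:12  s2:10  s3:10  s4:7  s5:0.
Shift Disassemble casing→2.
Schedule Reassemble@1, Bearing swap@1, Seal replacement@1, Disassemble casing@2: s1:7  s2:10  s3:10  s4:7  s5:5 — peak 10.

10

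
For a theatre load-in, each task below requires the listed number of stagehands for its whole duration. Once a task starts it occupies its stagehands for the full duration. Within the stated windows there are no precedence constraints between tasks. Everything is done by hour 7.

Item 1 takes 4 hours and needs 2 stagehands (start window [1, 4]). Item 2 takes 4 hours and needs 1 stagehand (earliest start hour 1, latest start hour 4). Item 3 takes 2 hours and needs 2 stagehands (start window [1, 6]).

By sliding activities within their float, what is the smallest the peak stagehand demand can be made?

Early-start (Item 1@1, Item 2@1, Item 3@1) gives peak 5: h1:5  h2:5  h3:3  h4:3  h5:0  h6:0  h7:0.
Shift Item 3→5.
Schedule Item 1@1, Item 2@1, Item 3@5: h1:3  h2:3  h3:3  h4:3  h5:2  h6:2  h7:0 — peak 3.
Total stagehand-hours = 16 over 7 hours ⇒ peak ≥ ⌈16/7⌉ = 3, so 3 is optimal.

3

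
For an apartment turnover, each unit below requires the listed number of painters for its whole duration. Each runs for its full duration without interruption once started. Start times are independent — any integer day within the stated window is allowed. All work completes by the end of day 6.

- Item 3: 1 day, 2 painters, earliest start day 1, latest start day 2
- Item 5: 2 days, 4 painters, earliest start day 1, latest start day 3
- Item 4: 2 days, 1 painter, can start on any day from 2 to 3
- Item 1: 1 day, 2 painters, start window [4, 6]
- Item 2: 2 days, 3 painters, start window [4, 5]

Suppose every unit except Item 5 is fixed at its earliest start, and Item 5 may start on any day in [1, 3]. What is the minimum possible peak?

5

Item 5@1: d1:6  d2:5  d3:1  d4:5  d5:3  d6:0 → peak 6
Item 5@2: d1:2  d2:5  d3:5  d4:5  d5:3  d6:0 → peak 5
Item 5@3: d1:2  d2:1  d3:5  d4:9  d5:3  d6:0 → peak 9
Best is Item 5@2, peak 5.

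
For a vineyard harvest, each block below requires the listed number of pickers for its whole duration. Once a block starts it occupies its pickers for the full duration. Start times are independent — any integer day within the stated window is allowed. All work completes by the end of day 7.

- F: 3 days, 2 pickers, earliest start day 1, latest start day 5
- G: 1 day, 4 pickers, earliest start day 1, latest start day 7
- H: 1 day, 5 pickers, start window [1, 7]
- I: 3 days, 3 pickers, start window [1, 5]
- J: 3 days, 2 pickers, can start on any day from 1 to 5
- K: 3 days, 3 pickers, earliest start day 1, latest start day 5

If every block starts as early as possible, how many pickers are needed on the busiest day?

Early-start schedule: F@1, G@1, H@1, I@1, J@1, K@1.
Load per day: day 1: 19, day 2: 10, day 3: 10, day 4: 0, day 5: 0, day 6: 0, day 7: 0.
Peak is 19.

19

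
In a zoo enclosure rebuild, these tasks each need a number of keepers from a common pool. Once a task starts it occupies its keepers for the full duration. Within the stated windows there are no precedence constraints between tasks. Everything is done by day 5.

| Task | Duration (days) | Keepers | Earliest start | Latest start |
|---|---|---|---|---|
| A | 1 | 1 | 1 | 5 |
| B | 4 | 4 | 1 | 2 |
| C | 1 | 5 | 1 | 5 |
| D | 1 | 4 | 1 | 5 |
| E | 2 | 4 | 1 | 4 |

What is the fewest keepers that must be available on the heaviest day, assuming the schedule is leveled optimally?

8

Early-start (A@1, B@1, C@1, D@1, E@1) gives peak 18: d1:18  d2:8  d3:4  d4:4  d5:0.
Shift C→5, D→2, E→3.
Schedule A@1, B@1, C@5, D@2, E@3: d1:5  d2:8  d3:8  d4:8  d5:5 — peak 8.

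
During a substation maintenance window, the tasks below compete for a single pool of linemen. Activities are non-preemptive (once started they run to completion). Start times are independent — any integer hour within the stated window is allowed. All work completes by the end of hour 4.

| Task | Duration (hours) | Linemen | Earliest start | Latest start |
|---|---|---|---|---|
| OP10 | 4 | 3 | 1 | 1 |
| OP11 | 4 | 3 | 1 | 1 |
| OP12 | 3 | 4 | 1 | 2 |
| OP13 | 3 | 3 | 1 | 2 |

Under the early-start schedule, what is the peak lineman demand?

Early-start schedule: OP10@1, OP11@1, OP12@1, OP13@1.
Load per hour: hour 1: 13, hour 2: 13, hour 3: 13, hour 4: 6.
Peak is 13.

13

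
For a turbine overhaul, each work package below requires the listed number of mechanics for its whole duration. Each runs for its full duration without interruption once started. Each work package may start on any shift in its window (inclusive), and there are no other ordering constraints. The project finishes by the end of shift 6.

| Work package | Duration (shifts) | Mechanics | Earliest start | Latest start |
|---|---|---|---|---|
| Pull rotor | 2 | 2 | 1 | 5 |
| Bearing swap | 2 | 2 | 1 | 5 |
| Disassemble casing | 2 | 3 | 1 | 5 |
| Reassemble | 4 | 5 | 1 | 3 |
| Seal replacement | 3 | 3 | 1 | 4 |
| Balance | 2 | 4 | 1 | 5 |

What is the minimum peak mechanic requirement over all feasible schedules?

Early-start (Pull rotor@1, Bearing swap@1, Disassemble casing@1, Reassemble@1, Seal replacement@1, Balance@1) gives peak 19: s1:19  s2:19  s3:8  s4:5  s5:0  s6:0.
Shift Reassemble→3, Balance→4.
Schedule Pull rotor@1, Bearing swap@1, Disassemble casing@1, Reassemble@3, Seal replacement@1, Balance@4: s1:10  s2:10  s3:8  s4:9  s5:9  s6:5 — peak 10.

10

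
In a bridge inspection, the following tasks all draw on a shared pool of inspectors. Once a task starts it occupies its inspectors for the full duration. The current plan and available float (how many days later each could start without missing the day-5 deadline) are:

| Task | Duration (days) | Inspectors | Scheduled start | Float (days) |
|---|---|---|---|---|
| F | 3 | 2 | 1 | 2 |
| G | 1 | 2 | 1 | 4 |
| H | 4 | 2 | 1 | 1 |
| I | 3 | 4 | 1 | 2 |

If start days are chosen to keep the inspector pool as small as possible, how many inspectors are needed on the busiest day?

8

Early-start (F@1, G@1, H@1, I@1) gives peak 10: d1:10  d2:8  d3:8  d4:2  d5:0.
Shift I→2.
Schedule F@1, G@1, H@1, I@2: d1:6  d2:8  d3:8  d4:6  d5:0 — peak 8.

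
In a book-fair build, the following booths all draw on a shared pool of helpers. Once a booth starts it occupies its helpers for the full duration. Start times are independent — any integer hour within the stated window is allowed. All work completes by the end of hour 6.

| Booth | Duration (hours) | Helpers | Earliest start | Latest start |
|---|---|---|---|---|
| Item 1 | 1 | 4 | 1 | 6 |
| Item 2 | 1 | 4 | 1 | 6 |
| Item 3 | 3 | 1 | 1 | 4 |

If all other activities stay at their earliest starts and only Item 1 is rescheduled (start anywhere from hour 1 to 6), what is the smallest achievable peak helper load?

Item 1@1: h1:9  h2:1  h3:1  h4:0  h5:0  h6:0 → peak 9
Item 1@2: h1:5  h2:5  h3:1  h4:0  h5:0  h6:0 → peak 5
Item 1@3: h1:5  h2:1  h3:5  h4:0  h5:0  h6:0 → peak 5
Item 1@4: h1:5  h2:1  h3:1  h4:4  h5:0  h6:0 → peak 5
Item 1@5: h1:5  h2:1  h3:1  h4:0  h5:4  h6:0 → peak 5
Item 1@6: h1:5  h2:1  h3:1  h4:0  h5:0  h6:4 → peak 5
Best is Item 1@2, peak 5.

5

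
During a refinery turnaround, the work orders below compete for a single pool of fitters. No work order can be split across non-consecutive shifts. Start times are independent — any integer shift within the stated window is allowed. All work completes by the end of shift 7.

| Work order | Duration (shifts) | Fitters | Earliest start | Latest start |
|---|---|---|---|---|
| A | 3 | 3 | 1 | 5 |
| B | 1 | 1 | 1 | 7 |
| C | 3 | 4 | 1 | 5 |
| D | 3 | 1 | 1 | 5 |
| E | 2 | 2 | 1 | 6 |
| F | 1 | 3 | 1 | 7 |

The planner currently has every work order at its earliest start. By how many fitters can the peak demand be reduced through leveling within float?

Early-start peak: s1:14  s2:10  s3:8  s4:0  s5:0  s6:0  s7:0 ⇒ 14.
Leveled (A@1, B@1, C@4, D@4, E@2, F@7): s1:4  s2:5  s3:5  s4:5  s5:5  s6:5  s7:3 ⇒ 5.
Reduction 14 − 5 = 9.

9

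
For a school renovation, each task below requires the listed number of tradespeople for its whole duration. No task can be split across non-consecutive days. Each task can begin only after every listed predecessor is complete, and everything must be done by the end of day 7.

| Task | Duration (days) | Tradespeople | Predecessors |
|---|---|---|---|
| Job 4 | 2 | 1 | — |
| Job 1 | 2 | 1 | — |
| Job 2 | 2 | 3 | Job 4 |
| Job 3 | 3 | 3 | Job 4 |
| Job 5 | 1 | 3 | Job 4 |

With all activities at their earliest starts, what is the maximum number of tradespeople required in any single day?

9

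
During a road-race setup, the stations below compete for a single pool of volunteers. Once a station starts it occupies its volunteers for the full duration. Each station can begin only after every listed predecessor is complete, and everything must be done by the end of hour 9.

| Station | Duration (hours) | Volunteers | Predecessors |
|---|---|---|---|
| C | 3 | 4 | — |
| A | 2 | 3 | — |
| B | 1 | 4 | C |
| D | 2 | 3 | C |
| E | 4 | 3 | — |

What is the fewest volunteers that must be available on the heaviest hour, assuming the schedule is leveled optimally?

6

Early-start (C@1, A@1, B@4, D@4, E@1) gives peak 10: h1:10  h2:10  h3:7  h4:10  h5:3  h6:0  h7:0  h8:0  h9:0.
Shift A→4, B→8, D→6, E→4.
Schedule C@1, A@4, B@8, D@6, E@4: h1:4  h2:4  h3:4  h4:6  h5:6  h6:6  h7:6  h8:4  h9:0 — peak 6.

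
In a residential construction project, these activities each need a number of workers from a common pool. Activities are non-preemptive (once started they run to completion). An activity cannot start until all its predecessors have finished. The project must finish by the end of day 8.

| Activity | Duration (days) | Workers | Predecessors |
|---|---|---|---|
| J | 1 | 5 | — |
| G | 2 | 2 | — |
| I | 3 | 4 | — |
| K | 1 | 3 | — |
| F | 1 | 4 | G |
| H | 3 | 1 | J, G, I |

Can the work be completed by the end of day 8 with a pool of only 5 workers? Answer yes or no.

The minimum achievable peak is 6; 5 < 6, so no feasible schedule stays within the cap.

no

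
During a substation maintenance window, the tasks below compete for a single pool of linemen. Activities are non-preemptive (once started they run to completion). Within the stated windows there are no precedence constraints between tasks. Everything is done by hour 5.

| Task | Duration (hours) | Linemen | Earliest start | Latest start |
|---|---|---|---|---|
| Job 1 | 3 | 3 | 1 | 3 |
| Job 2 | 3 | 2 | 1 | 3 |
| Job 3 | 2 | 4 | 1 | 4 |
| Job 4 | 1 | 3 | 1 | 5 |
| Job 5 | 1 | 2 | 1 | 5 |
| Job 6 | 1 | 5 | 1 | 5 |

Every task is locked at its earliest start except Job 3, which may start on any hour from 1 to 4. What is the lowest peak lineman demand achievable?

Job 3@1: h1:19  h2:9  h3:5  h4:0  h5:0 → peak 19
Job 3@2: h1:15  h2:9  h3:9  h4:0  h5:0 → peak 15
Job 3@3: h1:15  h2:5  h3:9  h4:4  h5:0 → peak 15
Job 3@4: h1:15  h2:5  h3:5  h4:4  h5:4 → peak 15
Best is Job 3@2, peak 15.

15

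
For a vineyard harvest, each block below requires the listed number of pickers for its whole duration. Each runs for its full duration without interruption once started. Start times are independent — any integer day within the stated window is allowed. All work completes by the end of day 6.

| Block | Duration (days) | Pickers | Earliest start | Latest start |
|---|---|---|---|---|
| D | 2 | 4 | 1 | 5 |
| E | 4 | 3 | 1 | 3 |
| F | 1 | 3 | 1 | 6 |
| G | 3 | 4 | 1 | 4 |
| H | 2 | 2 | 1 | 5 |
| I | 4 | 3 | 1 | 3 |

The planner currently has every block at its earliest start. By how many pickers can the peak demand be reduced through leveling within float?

Early-start peak: d1:19  d2:16  d3:10  d4:6  d5:0  d6:0 ⇒ 19.
Leveled (D@1, E@1, F@1, G@3, H@5, I@2): d1:10  d2:10  d3:10  d4:10  d5:9  d6:2 ⇒ 10.
Reduction 19 − 10 = 9.

9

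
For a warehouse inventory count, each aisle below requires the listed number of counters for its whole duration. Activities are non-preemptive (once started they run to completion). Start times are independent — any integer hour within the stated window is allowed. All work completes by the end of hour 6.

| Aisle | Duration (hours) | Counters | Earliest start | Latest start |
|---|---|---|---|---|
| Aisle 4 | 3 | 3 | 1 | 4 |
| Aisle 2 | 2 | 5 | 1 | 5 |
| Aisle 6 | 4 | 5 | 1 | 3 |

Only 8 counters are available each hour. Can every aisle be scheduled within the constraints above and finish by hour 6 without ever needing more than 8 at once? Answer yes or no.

yes

Schedule Aisle 4@1, Aisle 2@1, Aisle 6@3: h1:8  h2:8  h3:8  h4:5  h5:5  h6:5 — peak 8 ≤ 8.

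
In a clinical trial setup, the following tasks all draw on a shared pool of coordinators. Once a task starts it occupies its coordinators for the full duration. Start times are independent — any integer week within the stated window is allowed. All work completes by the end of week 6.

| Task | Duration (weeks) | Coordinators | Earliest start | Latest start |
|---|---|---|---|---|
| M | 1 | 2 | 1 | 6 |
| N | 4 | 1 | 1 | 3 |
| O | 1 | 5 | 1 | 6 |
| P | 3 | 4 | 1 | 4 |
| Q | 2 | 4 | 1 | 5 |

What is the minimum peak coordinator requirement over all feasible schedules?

6

Early-start (M@1, N@1, O@1, P@1, Q@1) gives peak 16: w1:16  w2:9  w3:5  w4:1  w5:0  w6:0.
Shift N→2, O→3, P→4.
Schedule M@1, N@2, O@3, P@4, Q@1: w1:6  w2:5  w3:6  w4:5  w5:5  w6:4 — peak 6.
Total coordinator-weeks = 31 over 6 weeks ⇒ peak ≥ ⌈31/6⌉ = 6, so 6 is optimal.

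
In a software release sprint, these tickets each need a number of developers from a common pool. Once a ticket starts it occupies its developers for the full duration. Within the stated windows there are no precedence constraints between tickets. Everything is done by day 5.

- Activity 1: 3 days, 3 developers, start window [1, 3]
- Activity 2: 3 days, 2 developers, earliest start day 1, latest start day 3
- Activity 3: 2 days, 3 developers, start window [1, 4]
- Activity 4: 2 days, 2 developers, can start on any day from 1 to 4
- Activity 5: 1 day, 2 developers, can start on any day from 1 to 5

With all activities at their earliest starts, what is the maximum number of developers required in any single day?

Early-start schedule: Activity 1@1, Activity 2@1, Activity 3@1, Activity 4@1, Activity 5@1.
Load per day: day 1: 12, day 2: 10, day 3: 5, day 4: 0, day 5: 0.
Peak is 12.

12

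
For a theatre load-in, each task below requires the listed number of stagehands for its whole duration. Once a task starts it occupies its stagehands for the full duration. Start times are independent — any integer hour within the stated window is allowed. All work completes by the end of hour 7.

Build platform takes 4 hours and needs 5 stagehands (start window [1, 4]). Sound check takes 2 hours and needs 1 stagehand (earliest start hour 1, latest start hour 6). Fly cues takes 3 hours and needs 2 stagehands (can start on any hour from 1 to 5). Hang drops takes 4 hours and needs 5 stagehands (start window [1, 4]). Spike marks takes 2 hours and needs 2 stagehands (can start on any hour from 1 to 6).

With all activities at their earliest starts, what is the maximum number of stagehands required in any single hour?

15

Early-start schedule: Build platform@1, Sound check@1, Fly cues@1, Hang drops@1, Spike marks@1.
Load per hour: hour 1: 15, hour 2: 15, hour 3: 12, hour 4: 10, hour 5: 0, hour 6: 0, hour 7: 0.
Peak is 15.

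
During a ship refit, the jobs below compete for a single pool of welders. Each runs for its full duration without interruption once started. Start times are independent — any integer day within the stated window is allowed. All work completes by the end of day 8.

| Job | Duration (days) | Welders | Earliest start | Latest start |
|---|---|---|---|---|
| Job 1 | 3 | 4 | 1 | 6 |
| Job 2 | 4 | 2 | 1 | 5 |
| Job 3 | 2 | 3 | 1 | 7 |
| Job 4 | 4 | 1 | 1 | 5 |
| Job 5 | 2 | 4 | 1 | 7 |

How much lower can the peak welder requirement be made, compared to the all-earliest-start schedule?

Early-start peak: d1:14  d2:14  d3:7  d4:3  d5:0  d6:0  d7:0  d8:0 ⇒ 14.
Leveled (Job 1@1, Job 2@1, Job 3@4, Job 4@4, Job 5@6): d1:6  d2:6  d3:6  d4:6  d5:4  d6:5  d7:5  d8:0 ⇒ 6.
Reduction 14 − 6 = 8.

8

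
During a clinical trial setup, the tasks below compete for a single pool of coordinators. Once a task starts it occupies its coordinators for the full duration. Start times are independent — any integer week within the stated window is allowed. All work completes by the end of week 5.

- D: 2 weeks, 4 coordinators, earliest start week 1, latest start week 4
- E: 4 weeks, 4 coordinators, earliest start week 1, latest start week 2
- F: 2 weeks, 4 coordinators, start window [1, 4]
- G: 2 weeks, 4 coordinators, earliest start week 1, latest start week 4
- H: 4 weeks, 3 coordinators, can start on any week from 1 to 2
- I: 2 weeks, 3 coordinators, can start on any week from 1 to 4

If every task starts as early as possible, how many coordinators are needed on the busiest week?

22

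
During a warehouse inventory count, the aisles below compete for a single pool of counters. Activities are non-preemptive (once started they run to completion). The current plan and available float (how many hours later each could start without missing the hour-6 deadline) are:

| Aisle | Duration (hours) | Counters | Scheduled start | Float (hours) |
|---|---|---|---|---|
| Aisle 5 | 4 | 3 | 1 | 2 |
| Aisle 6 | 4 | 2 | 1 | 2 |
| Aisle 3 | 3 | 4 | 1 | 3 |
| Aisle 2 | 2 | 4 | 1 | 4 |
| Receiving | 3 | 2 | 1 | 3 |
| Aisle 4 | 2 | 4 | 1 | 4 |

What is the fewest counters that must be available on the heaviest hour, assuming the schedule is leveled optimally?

Early-start (Aisle 5@1, Aisle 6@1, Aisle 3@1, Aisle 2@1, Receiving@1, Aisle 4@1) gives peak 19: h1:19  h2:19  h3:11  h4:5  h5:0  h6:0.
Shift Aisle 2→5, Receiving→4, Aisle 4→5.
Schedule Aisle 5@1, Aisle 6@1, Aisle 3@1, Aisle 2@5, Receiving@4, Aisle 4@5: h1:9  h2:9  h3:9  h4:7  h5:10  h6:10 — peak 10.

10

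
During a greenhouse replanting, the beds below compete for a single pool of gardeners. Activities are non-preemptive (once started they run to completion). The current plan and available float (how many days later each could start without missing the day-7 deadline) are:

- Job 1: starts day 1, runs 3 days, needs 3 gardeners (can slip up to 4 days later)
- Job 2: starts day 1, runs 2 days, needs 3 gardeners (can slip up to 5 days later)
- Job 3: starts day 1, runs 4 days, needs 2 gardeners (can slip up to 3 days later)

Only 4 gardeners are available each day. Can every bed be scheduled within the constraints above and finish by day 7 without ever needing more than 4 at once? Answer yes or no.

The minimum achievable peak is 5; 4 < 5, so no feasible schedule stays within the cap.

no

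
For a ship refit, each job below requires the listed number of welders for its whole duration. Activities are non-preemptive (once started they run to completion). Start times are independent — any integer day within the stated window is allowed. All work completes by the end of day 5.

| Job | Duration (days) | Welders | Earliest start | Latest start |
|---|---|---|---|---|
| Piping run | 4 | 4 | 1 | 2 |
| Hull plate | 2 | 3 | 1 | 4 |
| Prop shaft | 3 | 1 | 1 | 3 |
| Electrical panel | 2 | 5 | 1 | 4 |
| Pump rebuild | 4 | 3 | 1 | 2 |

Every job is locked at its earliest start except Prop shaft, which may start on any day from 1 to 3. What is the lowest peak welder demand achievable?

Prop shaft@1: d1:16  d2:16  d3:8  d4:7  d5:0 → peak 16
Prop shaft@2: d1:15  d2:16  d3:8  d4:8  d5:0 → peak 16
Prop shaft@3: d1:15  d2:15  d3:8  d4:8  d5:1 → peak 15
Best is Prop shaft@3, peak 15.

15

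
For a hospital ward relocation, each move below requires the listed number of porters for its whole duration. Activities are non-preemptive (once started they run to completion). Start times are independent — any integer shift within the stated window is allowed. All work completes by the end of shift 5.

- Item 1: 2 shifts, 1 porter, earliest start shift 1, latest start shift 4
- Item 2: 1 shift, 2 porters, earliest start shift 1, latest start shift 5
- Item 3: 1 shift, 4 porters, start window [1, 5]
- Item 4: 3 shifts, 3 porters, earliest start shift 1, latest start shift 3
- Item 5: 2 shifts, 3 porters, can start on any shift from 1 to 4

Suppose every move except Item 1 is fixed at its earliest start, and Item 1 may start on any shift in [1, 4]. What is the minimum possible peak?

12

Item 1@1: s1:13  s2:7  s3:3  s4:0  s5:0 → peak 13
Item 1@2: s1:12  s2:7  s3:4  s4:0  s5:0 → peak 12
Item 1@3: s1:12  s2:6  s3:4  s4:1  s5:0 → peak 12
Item 1@4: s1:12  s2:6  s3:3  s4:1  s5:1 → peak 12
Best is Item 1@2, peak 12.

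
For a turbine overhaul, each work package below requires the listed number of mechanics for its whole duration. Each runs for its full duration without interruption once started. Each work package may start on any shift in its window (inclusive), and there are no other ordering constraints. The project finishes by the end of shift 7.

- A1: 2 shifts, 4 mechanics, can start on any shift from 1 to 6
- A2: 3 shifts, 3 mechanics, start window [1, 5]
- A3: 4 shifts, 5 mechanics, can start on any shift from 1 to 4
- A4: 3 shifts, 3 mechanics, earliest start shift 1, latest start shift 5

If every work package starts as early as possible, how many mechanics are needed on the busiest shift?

Early-start schedule: A1@1, A2@1, A3@1, A4@1.
Load per shift: shift 1: 15, shift 2: 15, shift 3: 11, shift 4: 5, shift 5: 0, shift 6: 0, shift 7: 0.
Peak is 15.

15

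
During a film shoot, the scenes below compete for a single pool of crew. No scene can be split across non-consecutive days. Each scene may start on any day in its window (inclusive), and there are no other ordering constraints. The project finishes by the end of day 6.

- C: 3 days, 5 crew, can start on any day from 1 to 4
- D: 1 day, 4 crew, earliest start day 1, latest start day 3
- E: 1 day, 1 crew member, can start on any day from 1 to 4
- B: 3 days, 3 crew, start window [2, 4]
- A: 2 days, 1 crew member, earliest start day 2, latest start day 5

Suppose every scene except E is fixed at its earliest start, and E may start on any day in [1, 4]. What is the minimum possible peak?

9

E@1: d1:10  d2:9  d3:9  d4:3  d5:0  d6:0 → peak 10
E@2: d1:9  d2:10  d3:9  d4:3  d5:0  d6:0 → peak 10
E@3: d1:9  d2:9  d3:10  d4:3  d5:0  d6:0 → peak 10
E@4: d1:9  d2:9  d3:9  d4:4  d5:0  d6:0 → peak 9
Best is E@4, peak 9.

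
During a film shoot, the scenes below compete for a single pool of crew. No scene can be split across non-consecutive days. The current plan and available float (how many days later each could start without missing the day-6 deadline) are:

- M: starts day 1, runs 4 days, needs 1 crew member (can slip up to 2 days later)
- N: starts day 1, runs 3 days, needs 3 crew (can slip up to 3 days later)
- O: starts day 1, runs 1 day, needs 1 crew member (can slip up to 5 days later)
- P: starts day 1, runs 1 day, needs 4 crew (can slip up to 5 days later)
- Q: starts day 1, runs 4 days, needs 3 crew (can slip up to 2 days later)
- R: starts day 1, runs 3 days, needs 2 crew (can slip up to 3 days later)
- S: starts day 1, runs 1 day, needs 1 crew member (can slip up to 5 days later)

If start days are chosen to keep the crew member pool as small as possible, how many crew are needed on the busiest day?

Early-start (M@1, N@1, O@1, P@1, Q@1, R@1, S@1) gives peak 15: d1:15  d2:9  d3:9  d4:4  d5:0  d6:0.
Shift P→6, Q→2, R→4.
Schedule M@1, N@1, O@1, P@6, Q@2, R@4, S@1: d1:6  d2:7  d3:7  d4:6  d5:5  d6:6 — peak 7.
Total crew member-days = 37 over 6 days ⇒ peak ≥ ⌈37/6⌉ = 7, so 7 is optimal.

7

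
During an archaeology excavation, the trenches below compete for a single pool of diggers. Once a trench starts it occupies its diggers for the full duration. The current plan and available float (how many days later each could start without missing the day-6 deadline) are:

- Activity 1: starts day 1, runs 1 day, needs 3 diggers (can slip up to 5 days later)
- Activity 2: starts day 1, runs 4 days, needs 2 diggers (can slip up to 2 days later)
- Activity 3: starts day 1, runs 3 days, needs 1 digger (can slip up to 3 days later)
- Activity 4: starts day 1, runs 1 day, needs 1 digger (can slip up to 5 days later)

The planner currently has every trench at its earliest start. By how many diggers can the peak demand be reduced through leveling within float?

Early-start peak: d1:7  d2:3  d3:3  d4:2  d5:0  d6:0 ⇒ 7.
Leveled (Activity 1@1, Activity 2@2, Activity 3@2, Activity 4@5): d1:3  d2:3  d3:3  d4:3  d5:3  d6:0 ⇒ 3.
Reduction 7 − 3 = 4.

4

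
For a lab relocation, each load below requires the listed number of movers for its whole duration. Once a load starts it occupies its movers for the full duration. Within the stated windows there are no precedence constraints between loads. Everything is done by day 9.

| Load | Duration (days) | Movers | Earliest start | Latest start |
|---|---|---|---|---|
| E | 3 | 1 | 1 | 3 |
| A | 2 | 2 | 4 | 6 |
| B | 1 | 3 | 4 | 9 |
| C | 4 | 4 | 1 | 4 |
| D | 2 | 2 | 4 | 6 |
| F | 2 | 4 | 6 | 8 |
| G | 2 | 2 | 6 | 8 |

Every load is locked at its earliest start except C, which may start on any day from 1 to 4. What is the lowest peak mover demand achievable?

11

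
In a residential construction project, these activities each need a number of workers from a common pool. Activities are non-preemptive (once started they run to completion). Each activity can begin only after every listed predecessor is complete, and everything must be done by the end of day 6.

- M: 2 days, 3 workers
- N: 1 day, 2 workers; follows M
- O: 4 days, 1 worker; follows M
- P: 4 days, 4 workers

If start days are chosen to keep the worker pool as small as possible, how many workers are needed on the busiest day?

7

Schedule M@1, N@3, O@3, P@1: d1:7  d2:7  d3:7  d4:5  d5:1  d6:1 — peak 7.
No arrangement of the 12 feasible schedules does better.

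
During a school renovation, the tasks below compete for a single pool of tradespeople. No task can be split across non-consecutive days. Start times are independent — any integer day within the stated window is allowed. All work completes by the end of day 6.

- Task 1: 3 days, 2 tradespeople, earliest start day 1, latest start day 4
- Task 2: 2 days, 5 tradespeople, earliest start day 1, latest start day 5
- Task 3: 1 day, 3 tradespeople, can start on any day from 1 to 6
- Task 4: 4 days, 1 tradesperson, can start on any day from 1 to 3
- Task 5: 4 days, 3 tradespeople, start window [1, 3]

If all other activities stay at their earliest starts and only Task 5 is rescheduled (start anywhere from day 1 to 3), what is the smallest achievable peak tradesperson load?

Task 5@1: d1:14  d2:11  d3:6  d4:4  d5:0  d6:0 → peak 14
Task 5@2: d1:11  d2:11  d3:6  d4:4  d5:3  d6:0 → peak 11
Task 5@3: d1:11  d2:8  d3:6  d4:4  d5:3  d6:3 → peak 11
Best is Task 5@2, peak 11.

11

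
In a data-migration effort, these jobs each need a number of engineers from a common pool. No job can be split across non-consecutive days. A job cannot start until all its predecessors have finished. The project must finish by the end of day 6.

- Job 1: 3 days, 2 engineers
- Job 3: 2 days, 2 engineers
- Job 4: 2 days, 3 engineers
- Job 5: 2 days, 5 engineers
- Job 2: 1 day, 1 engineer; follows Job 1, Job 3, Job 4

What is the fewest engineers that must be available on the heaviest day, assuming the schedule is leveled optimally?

6

Early-start (Job 1@1, Job 3@1, Job 4@1, Job 5@1, Job 2@4) gives peak 12: d1:12  d2:12  d3:2  d4:1  d5:0  d6:0.
Shift Job 4→3, Job 5→5, Job 2→5.
Schedule Job 1@1, Job 3@1, Job 4@3, Job 5@5, Job 2@5: d1:4  d2:4  d3:5  d4:3  d5:6  d6:5 — peak 6.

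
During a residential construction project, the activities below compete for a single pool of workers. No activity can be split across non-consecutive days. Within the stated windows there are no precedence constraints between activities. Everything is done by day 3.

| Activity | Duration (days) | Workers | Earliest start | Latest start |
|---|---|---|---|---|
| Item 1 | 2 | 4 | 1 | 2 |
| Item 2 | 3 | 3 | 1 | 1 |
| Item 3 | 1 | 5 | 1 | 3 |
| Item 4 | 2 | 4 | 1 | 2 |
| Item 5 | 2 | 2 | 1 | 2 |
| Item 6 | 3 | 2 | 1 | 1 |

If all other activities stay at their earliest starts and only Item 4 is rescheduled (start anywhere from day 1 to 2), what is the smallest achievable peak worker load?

16

Item 4@1: d1:20  d2:15  d3:5 → peak 20
Item 4@2: d1:16  d2:15  d3:9 → peak 16
Best is Item 4@2, peak 16.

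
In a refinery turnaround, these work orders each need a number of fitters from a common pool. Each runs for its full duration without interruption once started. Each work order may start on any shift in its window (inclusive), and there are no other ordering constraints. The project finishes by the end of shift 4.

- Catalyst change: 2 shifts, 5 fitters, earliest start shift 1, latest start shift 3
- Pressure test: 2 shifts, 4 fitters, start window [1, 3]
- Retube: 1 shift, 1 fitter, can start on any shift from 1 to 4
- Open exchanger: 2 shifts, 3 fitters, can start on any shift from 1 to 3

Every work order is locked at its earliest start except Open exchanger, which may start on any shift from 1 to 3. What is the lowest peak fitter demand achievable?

10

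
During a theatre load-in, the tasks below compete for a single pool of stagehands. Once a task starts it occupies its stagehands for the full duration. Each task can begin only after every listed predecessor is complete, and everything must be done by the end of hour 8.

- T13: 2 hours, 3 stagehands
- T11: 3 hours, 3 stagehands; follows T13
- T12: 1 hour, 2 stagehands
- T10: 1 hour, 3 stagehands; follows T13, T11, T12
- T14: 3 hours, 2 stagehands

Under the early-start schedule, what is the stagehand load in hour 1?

At early start, hour 1 has: T13, T12, T14.
Demand: 3 + 2 + 2 = 7.

7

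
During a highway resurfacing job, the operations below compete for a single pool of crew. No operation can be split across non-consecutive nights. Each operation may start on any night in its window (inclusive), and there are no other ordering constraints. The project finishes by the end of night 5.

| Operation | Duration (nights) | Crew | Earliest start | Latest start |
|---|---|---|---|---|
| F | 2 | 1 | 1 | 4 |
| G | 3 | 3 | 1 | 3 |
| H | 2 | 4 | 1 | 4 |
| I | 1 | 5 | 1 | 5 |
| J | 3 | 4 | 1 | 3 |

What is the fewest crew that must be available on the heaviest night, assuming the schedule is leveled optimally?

Early-start (F@1, G@1, H@1, I@1, J@1) gives peak 17: n1:17  n2:12  n3:7  n4:0  n5:0.
Shift F→2, H→4, J→2.
Schedule F@2, G@1, H@4, I@1, J@2: n1:8  n2:8  n3:8  n4:8  n5:4 — peak 8.
Total crew member-nights = 36 over 5 nights ⇒ peak ≥ ⌈36/5⌉ = 8, so 8 is optimal.

8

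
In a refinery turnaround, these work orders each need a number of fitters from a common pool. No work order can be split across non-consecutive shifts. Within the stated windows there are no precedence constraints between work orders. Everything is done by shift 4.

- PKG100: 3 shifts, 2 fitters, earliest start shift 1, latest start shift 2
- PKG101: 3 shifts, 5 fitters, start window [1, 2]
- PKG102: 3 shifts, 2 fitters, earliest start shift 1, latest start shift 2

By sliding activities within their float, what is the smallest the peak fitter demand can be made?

Schedule PKG100@1, PKG101@1, PKG102@1: s1:9  s2:9  s3:9  s4:0 — peak 9.
No arrangement of the 8 feasible schedules does better.

9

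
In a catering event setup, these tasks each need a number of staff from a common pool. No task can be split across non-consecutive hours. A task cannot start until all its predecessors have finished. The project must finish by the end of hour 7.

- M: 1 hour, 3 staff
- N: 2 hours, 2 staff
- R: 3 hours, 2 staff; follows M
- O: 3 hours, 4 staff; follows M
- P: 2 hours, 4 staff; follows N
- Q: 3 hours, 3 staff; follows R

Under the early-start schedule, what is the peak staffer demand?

Early-start schedule: M@1, N@1, R@2, O@2, P@3, Q@5.
Load per hour: hour 1: 5, hour 2: 8, hour 3: 10, hour 4: 10, hour 5: 3, hour 6: 3, hour 7: 3.
Peak is 10.

10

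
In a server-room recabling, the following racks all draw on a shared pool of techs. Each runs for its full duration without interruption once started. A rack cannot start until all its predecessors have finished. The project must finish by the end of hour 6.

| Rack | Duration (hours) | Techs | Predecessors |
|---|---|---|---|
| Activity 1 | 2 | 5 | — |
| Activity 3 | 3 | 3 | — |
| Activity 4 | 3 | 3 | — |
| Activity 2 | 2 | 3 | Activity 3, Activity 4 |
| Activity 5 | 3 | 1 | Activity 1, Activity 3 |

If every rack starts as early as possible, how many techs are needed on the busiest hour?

Early-start schedule: Activity 1@1, Activity 3@1, Activity 4@1, Activity 2@4, Activity 5@4.
Load per hour: hour 1: 11, hour 2: 11, hour 3: 6, hour 4: 4, hour 5: 4, hour 6: 1.
Peak is 11.

11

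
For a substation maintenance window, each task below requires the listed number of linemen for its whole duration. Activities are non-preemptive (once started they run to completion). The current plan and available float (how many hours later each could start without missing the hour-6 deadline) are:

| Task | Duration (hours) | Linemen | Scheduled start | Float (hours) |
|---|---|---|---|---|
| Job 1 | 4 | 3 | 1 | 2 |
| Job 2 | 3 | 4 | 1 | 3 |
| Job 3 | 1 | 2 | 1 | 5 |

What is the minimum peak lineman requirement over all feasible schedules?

7

Early-start (Job 1@1, Job 2@1, Job 3@1) gives peak 9: h1:9  h2:7  h3:7  h4:3  h5:0  h6:0.
Shift Job 3→4.
Schedule Job 1@1, Job 2@1, Job 3@4: h1:7  h2:7  h3:7  h4:5  h5:0  h6:0 — peak 7.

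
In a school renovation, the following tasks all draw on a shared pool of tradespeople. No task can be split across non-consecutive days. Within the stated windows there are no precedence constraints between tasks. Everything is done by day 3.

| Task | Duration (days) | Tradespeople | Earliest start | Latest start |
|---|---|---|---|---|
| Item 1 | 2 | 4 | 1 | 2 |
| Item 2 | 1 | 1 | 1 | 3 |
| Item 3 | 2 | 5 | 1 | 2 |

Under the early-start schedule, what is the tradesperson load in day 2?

At early start, day 2 has: Item 1, Item 3.
Demand: 4 + 5 = 9.

9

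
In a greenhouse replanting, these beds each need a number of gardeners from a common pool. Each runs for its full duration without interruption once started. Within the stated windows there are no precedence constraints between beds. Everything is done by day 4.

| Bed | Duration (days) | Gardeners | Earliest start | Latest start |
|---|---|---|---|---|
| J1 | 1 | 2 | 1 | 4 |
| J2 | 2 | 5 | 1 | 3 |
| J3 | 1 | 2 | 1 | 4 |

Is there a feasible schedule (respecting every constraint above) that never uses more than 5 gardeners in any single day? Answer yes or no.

yes

Schedule J1@1, J2@2, J3@1: d1:4  d2:5  d3:5  d4:0 — peak 5 ≤ 5.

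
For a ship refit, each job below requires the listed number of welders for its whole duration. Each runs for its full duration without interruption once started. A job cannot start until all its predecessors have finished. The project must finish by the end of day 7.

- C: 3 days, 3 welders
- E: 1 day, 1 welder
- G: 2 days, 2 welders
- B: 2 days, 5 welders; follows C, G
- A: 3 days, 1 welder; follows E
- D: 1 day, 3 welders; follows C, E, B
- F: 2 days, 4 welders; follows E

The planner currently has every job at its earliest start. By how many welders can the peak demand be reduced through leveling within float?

Early-start peak: d1:6  d2:10  d3:8  d4:6  d5:5  d6:3  d7:0 ⇒ 10.
Leveled (C@1, E@1, G@1, B@4, A@2, D@6, F@6): d1:6  d2:6  d3:4  d4:6  d5:5  d6:7  d7:4 ⇒ 7.
Reduction 10 − 7 = 3.

3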